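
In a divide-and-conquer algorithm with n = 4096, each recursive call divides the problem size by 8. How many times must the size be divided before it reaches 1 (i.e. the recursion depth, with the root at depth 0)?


Number of divisions = log_8(4096)
Sizes: 4096 -> 512 -> 64 -> 8 -> 1 (4 divisions)
Recursion depth = 4


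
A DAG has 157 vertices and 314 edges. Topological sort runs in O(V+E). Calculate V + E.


V = 157 (vertex processing)
E = 314 (edge processing)
V + E = 157 + 314 = 471


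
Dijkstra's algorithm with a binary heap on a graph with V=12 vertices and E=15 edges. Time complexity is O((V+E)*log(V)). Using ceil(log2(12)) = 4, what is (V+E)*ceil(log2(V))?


Dijkstra with a binary heap: each vertex is extracted once, each edge may relax once.
Each heap operation costs O(log V).
V + E = 12 + 15 = 27
ceil(log2(12)) = 4 (since 2^3 = 8 < 12 <= 16 = 2^4)
Total heap work = (V+E) * ceil(log2(V)) = 27 * 4 = 108


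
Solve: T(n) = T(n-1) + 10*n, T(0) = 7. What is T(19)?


Expanding the recurrence:
T(19) = T(18) + 10*19
       = T(17) + 10*18 + 10*19
       ...
       = T(0) + 10*(1 + 2 + ... + 19)
       = 7 + 10 * 19*20/2
       = 7 + 10 * 190
       = 7 + 1900 = 1907


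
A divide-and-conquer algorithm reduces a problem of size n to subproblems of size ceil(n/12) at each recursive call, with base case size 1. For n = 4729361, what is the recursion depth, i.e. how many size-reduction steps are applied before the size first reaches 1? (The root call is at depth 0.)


Each step divides the size by 12 (rounding up); after k steps the size is ceil(n/12^k), which equals 1 exactly when 12^k >= n.
So the depth is the smallest k with 12^k >= 4729361, i.e. ceil(log_12(4729361)).
12^6 = 2985984 < 4729361 <= 35831808 = 12^7
Recursion depth = 7


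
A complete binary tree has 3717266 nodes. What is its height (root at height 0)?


In a complete binary tree, level k holds nodes 2^k .. 2^(k+1)-1 (1-indexed).
Height = floor(log2(n)) = floor(log2(3717266)) = 21
Check: 2^21 = 2097152 <= 3717266 < 4194304 = 2^22


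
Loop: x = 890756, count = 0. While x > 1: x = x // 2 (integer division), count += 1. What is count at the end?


The variable x halves each step:
x = 890756 -> 445378 -> 222689 -> 111344 -> 55672 -> 27836 -> 13918 -> 6959 -> 3479 -> 1739 -> 869 -> 434 -> 217 -> 108 -> 54 -> 27 -> 13 -> 6 -> 3 -> 1
Number of halvings = floor(log2(890756)) = 19


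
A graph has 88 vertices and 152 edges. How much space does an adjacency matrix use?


Adjacency matrix: V x V grid of entries
Space = V^2 = 88^2 = 88 * 88 = 7744


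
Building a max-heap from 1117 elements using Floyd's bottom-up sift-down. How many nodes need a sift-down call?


In a heap of 1117 elements (0-indexed array):
  Last element index: 1116
  Parent of last element: floor((1116 - 1) / 2) = 557
  Internal nodes: indices 0 to 557
  Count = floor(1117/2) = 558


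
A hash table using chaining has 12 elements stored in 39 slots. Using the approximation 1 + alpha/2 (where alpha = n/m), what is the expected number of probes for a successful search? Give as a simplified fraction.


Load factor alpha = n/m = 12/39
Expected probes = 1 + alpha/2 = 1 + 12/(2*39)
= 1 + 12/78
= 78/78 + 12/78
= 90/78
Simplify: 15/13


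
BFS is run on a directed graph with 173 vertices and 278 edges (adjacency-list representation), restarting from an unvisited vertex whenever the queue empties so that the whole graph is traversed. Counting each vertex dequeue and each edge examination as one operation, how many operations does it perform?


A full BFS traversal dequeues each vertex exactly once and examines each directed edge exactly once.
V = 173 (vertex processing cost)
E = 278 (edge examination cost)
Total operations proportional to V + E = 173 + 278 = 451


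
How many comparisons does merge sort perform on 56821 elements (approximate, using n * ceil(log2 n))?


Recursion depth: ceil(log2(56821)) = 16
Each recursion level merges n = 56821 elements
Total = 56821 * 16 = 909136


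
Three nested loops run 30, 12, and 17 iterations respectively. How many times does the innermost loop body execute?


Loop 1 (outermost): 30 iterations
Loop 2 (middle): 12 iterations per outer
Loop 3 (innermost): 17 iterations per middle
Total = 30 * 12 * 17 = 6120


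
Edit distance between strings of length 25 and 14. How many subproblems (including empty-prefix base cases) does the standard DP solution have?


The table includes base cases (empty prefixes).
Rows: (m+1) = 26
Columns: (n+1) = 15
Total = 26 * 15 = 390


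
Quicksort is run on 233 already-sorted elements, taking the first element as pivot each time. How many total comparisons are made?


Sum of comparisons per partition:
232 + 231 + ... + 1 + 0
= 233 * (233 - 1) / 2
= 233 * 232 / 2
= 27028


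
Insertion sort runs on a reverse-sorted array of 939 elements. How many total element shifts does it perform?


Sum of shifts = 1 + 2 + 3 + ... + 938
= 939 * 938 / 2
= 880782 / 2
= 440391


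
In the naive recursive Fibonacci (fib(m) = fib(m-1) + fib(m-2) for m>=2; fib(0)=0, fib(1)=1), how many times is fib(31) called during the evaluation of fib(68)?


Let N(m) = number of times fib(m) is called while evaluating fib(68).
N(68) = 1 (the initial call).
N(67) = 1 (only fib(68) calls it).
For 1 <= m <= 66: fib(m) is called by fib(m+1) and fib(m+2), so
  N(m) = N(m+1) + N(m+2).
fib(0) is called only by fib(2), so N(0) = N(2).
Walk down from m=68:
  N(68)=1, N(67)=1, N(66)=2, N(65)=3, N(64)=5, N(63)=8, N(62)=13, N(61)=21, N(60)=34, N(59)=55, N(58)=89, N(57)=144, N(56)=233, N(55)=377, N(54)=610, N(53)=987, N(52)=1597, N(51)=2584, N(50)=4181, N(49)=6765, N(48)=10946, N(47)=17711, N(46)=28657, N(45)=46368, N(44)=75025, N(43)=121393, N(42)=196418, N(41)=317811, N(40)=514229, N(39)=832040, N(38)=1346269, N(37)=2178309, N(36)=3524578, N(35)=5702887, N(34)=9227465, N(33)=14930352, N(32)=24157817, N(31)=39088169
N(31) = 39088169


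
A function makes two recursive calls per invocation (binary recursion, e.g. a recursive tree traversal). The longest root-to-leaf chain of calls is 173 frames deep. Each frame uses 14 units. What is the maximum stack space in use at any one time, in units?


Binary recursion: the two calls run one after the other, so only one root-to-leaf chain of frames is on the stack at a time.
Maximum depth (longest chain) = 173 frames
Each frame = 14 units
Max stack space = 173 * 14 = 2422


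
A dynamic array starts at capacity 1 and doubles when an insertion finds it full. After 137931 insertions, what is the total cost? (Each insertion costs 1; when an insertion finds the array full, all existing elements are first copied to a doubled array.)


Insertion cost: 137931 (one per element)
Resizes occur just before inserting elements 2, 3, 5, 9, ...
Elements copied at each resize: 1 + 2 + 4 + 8 + 16 + 32 + 64 + 128 + 256 + 512 + 1024 + 2048 + 4096 + 8192 + 16384 + 32768 + 65536 + 131072
Sum of copies = 262143 (geometric series: 2^k - 1)
Total = 137931 + 262143 = 400074


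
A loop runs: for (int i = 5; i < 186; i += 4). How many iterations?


Loop starts at i = 5, increments by 4, stops when i >= 186.
Number of iterations = ceil((186 - 5) / 4)
= ceil(181 / 4)
= 46


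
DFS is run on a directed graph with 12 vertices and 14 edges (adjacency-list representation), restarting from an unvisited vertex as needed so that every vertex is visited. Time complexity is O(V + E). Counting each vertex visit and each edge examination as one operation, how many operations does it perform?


A full DFS traversal processes each vertex exactly once (push/pop on stack).
Each directed edge is examined once.
V = 12, E = 14
V + E = 26


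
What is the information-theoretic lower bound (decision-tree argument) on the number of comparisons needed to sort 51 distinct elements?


A binary decision tree of height h has at most 2^h leaves and needs at least n! of them, so h >= ceil(log2(n!)).
51! is far too large to multiply out, so use Stirling's series:
  ln(n!) ~ n ln n - n + (1/2) ln(2 pi n) + 1/(12n)  (error below 1/(360 n^3), negligible here)
  ln(51) = 3.9318256
  n ln n = 51 * 3.9318256 = 200.5231
  (1/2) ln(2 pi * 51) = (1/2) ln(320.4425) = 2.8849
  1/(12*51) = 0.0016
  ln(51!) ~ 200.5231 - 51 + 2.8849 + 0.0016 = 152.4096
Convert to base 2: log2(51!) = 152.4096 / ln 2 = 152.4096 / 0.69314718 = 219.8806
ceil(219.8806) = 220


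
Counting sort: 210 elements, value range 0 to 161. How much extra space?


n = 210 (output array)
k = 162 (count array for 162 distinct values)
Extra space = 210 + 162 = 372


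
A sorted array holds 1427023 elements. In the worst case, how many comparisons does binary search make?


Halving sequence: 1427023 -> 713511 -> 356755 -> 178377 -> 89188 -> 44594 -> 22297 -> 11148 -> 5574 -> 2787 -> 1393 -> 696 -> 348 -> 174 -> 87 -> 43 -> 21 -> 10 -> 5 -> 2 -> 1
Number of halvings = 20
Max comparisons = 20 + 1 = 21


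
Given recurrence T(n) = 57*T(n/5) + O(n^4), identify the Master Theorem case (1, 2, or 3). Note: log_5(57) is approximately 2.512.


Master Theorem parameters: a=57, b=5, c=4
log_b(a) = 2.512
Compare b^c with a: 5^4 = 625 > 57, so c > log_b(a).
Comparing c=4 vs log_b(a)=2.512:
4 > 2.512 => Case 3
Result: T(n) = O(n^4)
Master Theorem case = 3


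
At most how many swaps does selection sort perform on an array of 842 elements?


Each of the 841 passes places one element in its final position.
Pass 1: swap minimum into position 0
Pass 2: swap minimum of remaining into position 1
...
Pass 841: last two elements, one swap
Maximum swaps = 842 - 1 = 841


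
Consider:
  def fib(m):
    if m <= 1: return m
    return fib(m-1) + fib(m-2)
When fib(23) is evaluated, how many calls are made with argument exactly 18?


Let N(m) = number of times fib(m) is called while evaluating fib(23).
N(23) = 1 (the initial call).
N(22) = 1 (only fib(23) calls it).
For 1 <= m <= 21: fib(m) is called by fib(m+1) and fib(m+2), so
  N(m) = N(m+1) + N(m+2).
fib(0) is called only by fib(2), so N(0) = N(2).
Walk down from m=23:
  N(23)=1, N(22)=1, N(21)=2, N(20)=3, N(19)=5, N(18)=8
N(18) = 8


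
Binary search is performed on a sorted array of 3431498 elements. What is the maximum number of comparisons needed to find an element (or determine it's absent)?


Binary search halves the search space each comparison:
  Step 1: search space = 3431498 -> 1715749
  Step 2: search space = 1715749 -> 857874
  Step 3: search space = 857874 -> 428937
  Step 4: search space = 428937 -> 214468
  Step 5: search space = 214468 -> 107234
  Step 6: search space = 107234 -> 53617
  Step 7: search space = 53617 -> 26808
  Step 8: search space = 26808 -> 13404
  Step 9: search space = 13404 -> 6702
  Step 10: search space = 6702 -> 3351
  Step 11: search space = 3351 -> 1675
  Step 12: search space = 1675 -> 837
  Step 13: search space = 837 -> 418
  Step 14: search space = 418 -> 209
  Step 15: search space = 209 -> 104
  Step 16: search space = 104 -> 52
  Step 17: search space = 52 -> 26
  Step 18: search space = 26 -> 13
  Step 19: search space = 13 -> 6
  Step 20: search space = 6 -> 3
  Step 21: search space = 3 -> 1
  Step 22: search space = 1 (final check)
Maximum comparisons = floor(log2(3431498)) + 1 = 21 + 1 = 22


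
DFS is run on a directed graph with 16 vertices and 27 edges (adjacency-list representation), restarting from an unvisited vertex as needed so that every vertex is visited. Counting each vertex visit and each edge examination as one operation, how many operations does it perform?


A full DFS traversal processes each vertex exactly once (push/pop on stack).
Each directed edge is examined once.
V = 16, E = 27
V + E = 43


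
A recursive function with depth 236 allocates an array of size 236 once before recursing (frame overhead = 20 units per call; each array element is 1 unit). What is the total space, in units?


Array allocation: 236 units (allocated once)
Stack frames: 236 deep * 20 per frame = 4720 units
Total = 236 + 4720 = 4956


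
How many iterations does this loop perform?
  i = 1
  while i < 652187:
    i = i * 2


The loop variable doubles each iteration:
i = 1 -> 2 -> 4 -> 8 -> 16 -> 32 -> 64 -> 128 -> 256 -> 512 -> 1024 -> 2048 -> 4096 -> 8192 -> 16384 -> 32768 -> 65536 -> 131072 -> 262144 -> 524288 -> 1048576 (stop, 1048576 >= 652187)
Number of doublings = ceil(log2(652187)) = 20


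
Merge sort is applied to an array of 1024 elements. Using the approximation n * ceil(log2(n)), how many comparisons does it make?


Merge sort divides the array into halves recursively.
Number of levels = ceil(log2(1024)) = 10
At each level, approximately n = 1024 comparisons are needed for merging.
Total comparisons ~ n * ceil(log2(n)) = 1024 * 10 = 10240


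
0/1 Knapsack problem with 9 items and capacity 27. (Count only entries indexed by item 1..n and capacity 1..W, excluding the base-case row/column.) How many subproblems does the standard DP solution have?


The DP table is indexed by (item, capacity).
Rows: 9 items
Columns: 27 capacity values (1 to W)
Total subproblems = 9 * 27 = 243


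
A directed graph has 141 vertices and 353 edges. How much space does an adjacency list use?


Adjacency list: one list head per vertex + one entry per edge
Vertex heads: 141
Edge entries: 353
Total = 141 + 353 = 494


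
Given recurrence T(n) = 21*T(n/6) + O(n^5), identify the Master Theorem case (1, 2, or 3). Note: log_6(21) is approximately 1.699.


Master Theorem parameters: a=21, b=6, c=5
log_b(a) = 1.699
Compare b^c with a: 6^5 = 7776 > 21, so c > log_b(a).
Comparing c=5 vs log_b(a)=1.699:
5 > 1.699 => Case 3
Result: T(n) = O(n^5)
Master Theorem case = 3


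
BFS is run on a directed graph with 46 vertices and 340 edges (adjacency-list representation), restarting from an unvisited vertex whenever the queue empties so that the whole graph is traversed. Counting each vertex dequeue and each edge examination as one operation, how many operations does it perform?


A full BFS traversal dequeues each vertex exactly once and examines each directed edge exactly once.
V = 46 (vertex processing cost)
E = 340 (edge examination cost)
Total operations proportional to V + E = 46 + 340 = 386


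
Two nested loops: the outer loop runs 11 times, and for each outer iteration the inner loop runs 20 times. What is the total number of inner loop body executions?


Outer loop: 11 iterations
Inner loop: 20 iterations per outer iteration
Total = 11 * 20 = 220


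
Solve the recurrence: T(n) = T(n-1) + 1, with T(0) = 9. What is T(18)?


Unrolling the recurrence:
T(18) = T(17) + 1
       = T(16) + 1 + 1
       = T(15) + 1*3
       ...
       = T(0) + 1*18
       = 9 + 18 = 27


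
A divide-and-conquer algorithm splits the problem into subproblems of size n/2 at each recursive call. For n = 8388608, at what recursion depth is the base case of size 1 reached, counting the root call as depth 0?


At each depth, the problem size is divided by 2:
  Depth 0: problem size = 8388608
  Depth 1: problem size = 4194304
  Depth 2: problem size = 2097152
  Depth 3: problem size = 1048576
  Depth 4: problem size = 524288
  Depth 5: problem size = 262144
  Depth 6: problem size = 131072
  Depth 7: problem size = 65536
  Depth 8: problem size = 32768
  Depth 9: problem size = 16384
  Depth 10: problem size = 8192
  Depth 11: problem size = 4096
  Depth 12: problem size = 2048
  Depth 13: problem size = 1024
  Depth 14: problem size = 512
  Depth 15: problem size = 256
  Depth 16: problem size = 128
  Depth 17: problem size = 64
  Depth 18: problem size = 32
  Depth 19: problem size = 16
  Depth 20: problem size = 8
  Depth 21: problem size = 4
  Depth 22: problem size = 2
  Depth 23: problem size = 1 (base case)
The base case is reached at depth log_2(8388608) = 23 (the tree has 24 levels counting depth 0, but the depth asked for is 23).
Recursion depth = 23


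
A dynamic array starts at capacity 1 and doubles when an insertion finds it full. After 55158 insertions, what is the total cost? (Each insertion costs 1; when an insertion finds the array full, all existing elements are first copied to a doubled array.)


Insertion cost: 55158 (one per element)
Resizes occur just before inserting elements 2, 3, 5, 9, ...
Elements copied at each resize: 1 + 2 + 4 + 8 + 16 + 32 + 64 + 128 + 256 + 512 + 1024 + 2048 + 4096 + 8192 + 16384 + 32768
Sum of copies = 65535 (geometric series: 2^k - 1)
Total = 55158 + 65535 = 120693


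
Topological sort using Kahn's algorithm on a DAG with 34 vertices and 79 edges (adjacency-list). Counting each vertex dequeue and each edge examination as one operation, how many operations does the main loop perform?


Kahn's algorithm:
  1. Compute in-degrees: O(V + E)
  2. Process queue: each vertex dequeued once (O(V))
     each edge examined once (O(E))
Total = V + E = 34 + 79 = 113


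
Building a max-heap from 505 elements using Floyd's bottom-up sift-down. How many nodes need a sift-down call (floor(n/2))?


In a heap of 505 elements (0-indexed array):
  Last element index: 504
  Parent of last element: floor((504 - 1) / 2) = 251
  Internal nodes: indices 0 to 251
  Count = floor(505/2) = 252


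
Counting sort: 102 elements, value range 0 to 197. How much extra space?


n = 102 (output array)
k = 198 (count array for 198 distinct values)
Extra space = 102 + 198 = 300


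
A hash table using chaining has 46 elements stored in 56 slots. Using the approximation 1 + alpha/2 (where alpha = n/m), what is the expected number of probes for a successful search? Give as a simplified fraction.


Load factor alpha = n/m = 46/56
Expected probes = 1 + alpha/2 = 1 + 46/(2*56)
= 1 + 46/112
= 112/112 + 46/112
= 158/112
Simplify: 79/56


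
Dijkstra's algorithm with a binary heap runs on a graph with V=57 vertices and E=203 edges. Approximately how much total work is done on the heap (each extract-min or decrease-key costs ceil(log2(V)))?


Dijkstra with a binary heap: each vertex is extracted once, each edge may relax once.
Each heap operation costs O(log V).
V + E = 57 + 203 = 260
ceil(log2(57)) = 6 (since 2^5 = 32 < 57 <= 64 = 2^6)
Total heap work = (V+E) * ceil(log2(V)) = 260 * 6 = 1560


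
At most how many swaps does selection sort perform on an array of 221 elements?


Each of the 220 passes places one element in its final position.
Pass 1: swap minimum into position 0
Pass 2: swap minimum of remaining into position 1
...
Pass 220: last two elements, one swap
Maximum swaps = 221 - 1 = 220


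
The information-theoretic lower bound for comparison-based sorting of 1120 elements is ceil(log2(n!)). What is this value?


A binary decision tree of height h has at most 2^h leaves and needs at least n! of them, so h >= ceil(log2(n!)).
1120! is far too large to multiply out, so use Stirling's series:
  ln(n!) ~ n ln n - n + (1/2) ln(2 pi n) + 1/(12n)  (error below 1/(360 n^3), negligible here)
  ln(1120) = 7.0210840
  n ln n = 1120 * 7.0210840 = 7863.6141
  (1/2) ln(2 pi * 1120) = (1/2) ln(7037.1675) = 4.4295
  1/(12*1120) = 0.0001
  ln(1120!) ~ 7863.6141 - 1120 + 4.4295 + 0.0001 = 6748.0437
Convert to base 2: log2(1120!) = 6748.0437 / ln 2 = 6748.0437 / 0.69314718 = 9735.3692
ceil(9735.3692) = 9736


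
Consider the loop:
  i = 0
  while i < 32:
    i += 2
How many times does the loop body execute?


Starting at i = 0, each iteration adds 2.
Iterations until i >= 32:
  Iteration 1: i = 0 -> i = 2
  Iteration 2: i = 2 -> i = 4
  Iteration 3: i = 4 -> i = 6
  Iteration 4: i = 6 -> i = 8
  Iteration 5: i = 8 -> i = 10
  Iteration 6: i = 10 -> i = 12
  Iteration 7: i = 12 -> i = 14
  Iteration 8: i = 14 -> i = 16
  ... continuing ...
Total iterations = ceil(32/2) = 16


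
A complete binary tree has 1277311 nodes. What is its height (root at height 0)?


In a complete binary tree, level k holds nodes 2^k .. 2^(k+1)-1 (1-indexed).
Height = floor(log2(n)) = floor(log2(1277311)) = 20
Check: 2^20 = 1048576 <= 1277311 < 2097152 = 2^21


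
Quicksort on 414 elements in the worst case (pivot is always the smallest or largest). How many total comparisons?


In the worst case, each partition step picks the worst pivot:
  Partition 1: 413 comparisons (n-1 elements to compare)
  Partition 2: 412 comparisons
  Partition 3: 411 comparisons
  Partition 4: 410 comparisons
  Partition 5: 409 comparisons
  ...
  Last partition: 0 comparisons
Total = (n-1) + (n-2) + ... + 1 + 0 = n*(n-1)/2
= 414*413/2 = 85491


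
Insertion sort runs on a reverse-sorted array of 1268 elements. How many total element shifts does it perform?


Sum of shifts = 1 + 2 + 3 + ... + 1267
= 1268 * 1267 / 2
= 1606556 / 2
= 803278


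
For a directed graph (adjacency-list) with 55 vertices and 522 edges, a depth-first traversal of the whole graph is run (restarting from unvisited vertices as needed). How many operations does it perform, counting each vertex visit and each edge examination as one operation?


A full DFS traversal visits each vertex once and examines each edge once.
V = 55
E = 522
Sum = 55 + 522 = 577


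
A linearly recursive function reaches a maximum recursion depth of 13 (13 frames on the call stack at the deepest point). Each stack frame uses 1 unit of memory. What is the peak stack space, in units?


Maximum recursion depth = 13 frames
Memory per frame = 1 unit
Total stack space = depth * frame_size
= 13 * 1 = 13


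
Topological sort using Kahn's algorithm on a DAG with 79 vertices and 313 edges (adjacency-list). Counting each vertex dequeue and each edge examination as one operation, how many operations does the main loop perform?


Kahn's algorithm:
  1. Compute in-degrees: O(V + E)
  2. Process queue: each vertex dequeued once (O(V))
     each edge examined once (O(E))
Total = V + E = 79 + 313 = 392


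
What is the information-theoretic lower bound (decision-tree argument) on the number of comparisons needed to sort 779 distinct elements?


A binary decision tree of height h has at most 2^h leaves and needs at least n! of them, so h >= ceil(log2(n!)).
779! is far too large to multiply out, so use Stirling's series:
  ln(n!) ~ n ln n - n + (1/2) ln(2 pi n) + 1/(12n)  (error below 1/(360 n^3), negligible here)
  ln(779) = 6.6580110
  n ln n = 779 * 6.6580110 = 5186.5906
  (1/2) ln(2 pi * 779) = (1/2) ln(4894.6014) = 4.2479
  1/(12*779) = 0.0001
  ln(779!) ~ 5186.5906 - 779 + 4.2479 + 0.0001 = 4411.8386
Convert to base 2: log2(779!) = 4411.8386 / ln 2 = 4411.8386 / 0.69314718 = 6364.9377
ceil(6364.9377) = 6365


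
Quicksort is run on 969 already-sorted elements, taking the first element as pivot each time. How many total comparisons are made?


Sum of comparisons per partition:
968 + 967 + ... + 1 + 0
= 969 * (969 - 1) / 2
= 969 * 968 / 2
= 468996


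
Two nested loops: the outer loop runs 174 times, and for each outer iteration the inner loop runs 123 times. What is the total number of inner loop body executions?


Outer loop: 174 iterations
Inner loop: 123 iterations per outer iteration
Total = 174 * 123 = 21402


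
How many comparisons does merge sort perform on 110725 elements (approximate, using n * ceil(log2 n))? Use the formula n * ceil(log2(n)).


Recursion depth: ceil(log2(110725)) = 17
Each recursion level merges n = 110725 elements
Total = 110725 * 17 = 1882325


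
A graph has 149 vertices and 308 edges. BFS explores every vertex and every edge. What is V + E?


A full BFS traversal dequeues each vertex once and examines each edge once.
Vertex visits: 149
Edge visits: 308
V + E = 149 + 308 = 457


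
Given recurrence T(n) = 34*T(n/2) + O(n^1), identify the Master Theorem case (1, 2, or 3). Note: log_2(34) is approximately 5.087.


Master Theorem parameters: a=34, b=2, c=1
log_b(a) = 5.087
Compare b^c with a: 2^1 = 2 < 34, so c < log_b(a).
Comparing c=1 vs log_b(a)=5.087:
1 < 5.087 => Case 1
Result: T(n) = O(n^(log_2 34)) ~ O(n^5.087)
Master Theorem case = 1


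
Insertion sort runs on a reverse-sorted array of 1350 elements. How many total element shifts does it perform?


Sum of shifts = 1 + 2 + 3 + ... + 1349
= 1350 * 1349 / 2
= 1821150 / 2
= 910575


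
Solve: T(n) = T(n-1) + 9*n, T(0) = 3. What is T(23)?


Expanding the recurrence:
T(23) = T(22) + 9*23
       = T(21) + 9*22 + 9*23
       ...
       = T(0) + 9*(1 + 2 + ... + 23)
       = 3 + 9 * 23*24/2
       = 3 + 9 * 276
       = 3 + 2484 = 2487


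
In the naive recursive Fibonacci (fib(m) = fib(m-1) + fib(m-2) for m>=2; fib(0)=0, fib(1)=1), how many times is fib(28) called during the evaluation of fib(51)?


Let N(m) = number of times fib(m) is called while evaluating fib(51).
N(51) = 1 (the initial call).
N(50) = 1 (only fib(51) calls it).
For 1 <= m <= 49: fib(m) is called by fib(m+1) and fib(m+2), so
  N(m) = N(m+1) + N(m+2).
fib(0) is called only by fib(2), so N(0) = N(2).
Walk down from m=51:
  N(51)=1, N(50)=1, N(49)=2, N(48)=3, N(47)=5, N(46)=8, N(45)=13, N(44)=21, N(43)=34, N(42)=55, N(41)=89, N(40)=144, N(39)=233, N(38)=377, N(37)=610, N(36)=987, N(35)=1597, N(34)=2584, N(33)=4181, N(32)=6765, N(31)=10946, N(30)=17711, N(29)=28657, N(28)=46368
N(28) = 46368


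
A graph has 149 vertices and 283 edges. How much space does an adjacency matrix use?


Adjacency matrix: V x V grid of entries
Space = V^2 = 149^2 = 149 * 149 = 22201


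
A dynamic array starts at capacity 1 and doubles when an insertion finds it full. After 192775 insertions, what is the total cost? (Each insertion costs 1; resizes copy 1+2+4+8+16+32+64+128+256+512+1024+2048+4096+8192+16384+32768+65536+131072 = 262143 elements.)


Insertion cost: 192775 (one per element)
Resizes occur just before inserting elements 2, 3, 5, 9, ...
Elements copied at each resize: 1 + 2 + 4 + 8 + 16 + 32 + 64 + 128 + 256 + 512 + 1024 + 2048 + 4096 + 8192 + 16384 + 32768 + 65536 + 131072
Sum of copies = 262143 (geometric series: 2^k - 1)
Total = 192775 + 262143 = 454918


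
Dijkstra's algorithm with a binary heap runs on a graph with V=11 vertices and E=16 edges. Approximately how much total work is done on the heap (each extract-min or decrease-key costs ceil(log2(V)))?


Dijkstra with a binary heap: each vertex is extracted once, each edge may relax once.
Each heap operation costs O(log V).
V + E = 11 + 16 = 27
ceil(log2(11)) = 4 (since 2^3 = 8 < 11 <= 16 = 2^4)
Total heap work = (V+E) * ceil(log2(V)) = 27 * 4 = 108


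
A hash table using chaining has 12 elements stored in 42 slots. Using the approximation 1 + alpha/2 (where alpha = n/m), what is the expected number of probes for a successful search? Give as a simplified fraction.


Load factor alpha = n/m = 12/42
Expected probes = 1 + alpha/2 = 1 + 12/(2*42)
= 1 + 12/84
= 84/84 + 12/84
= 96/84
Simplify: 8/7


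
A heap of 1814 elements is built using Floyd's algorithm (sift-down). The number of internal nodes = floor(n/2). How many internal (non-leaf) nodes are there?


Leaf nodes occupy roughly half the array.
Sift-down is called for each internal node, starting from the last one.
Internal nodes = floor(n/2) = floor(1814/2) = 907


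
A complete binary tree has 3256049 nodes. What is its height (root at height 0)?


In a complete binary tree, level k holds nodes 2^k .. 2^(k+1)-1 (1-indexed).
Height = floor(log2(n)) = floor(log2(3256049)) = 21
Check: 2^21 = 2097152 <= 3256049 < 4194304 = 2^22


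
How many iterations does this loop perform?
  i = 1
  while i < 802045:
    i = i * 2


The loop variable doubles each iteration:
i = 1 -> 2 -> 4 -> 8 -> 16 -> 32 -> 64 -> 128 -> 256 -> 512 -> 1024 -> 2048 -> 4096 -> 8192 -> 16384 -> 32768 -> 65536 -> 131072 -> 262144 -> 524288 -> 1048576 (stop, 1048576 >= 802045)
Number of doublings = ceil(log2(802045)) = 20


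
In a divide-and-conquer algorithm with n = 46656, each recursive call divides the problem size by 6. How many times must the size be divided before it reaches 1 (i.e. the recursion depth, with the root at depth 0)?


Number of divisions = log_6(46656)
Sizes: 46656 -> 7776 -> 1296 -> 216 -> 36 -> 6 -> 1 (6 divisions)
Recursion depth = 6


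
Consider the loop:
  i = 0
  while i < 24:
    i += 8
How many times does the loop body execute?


Starting at i = 0, each iteration adds 8.
Iterations until i >= 24:
  Iteration 1: i = 0 -> i = 8
  Iteration 2: i = 8 -> i = 16
  Iteration 3: i = 16 -> i = 24
Total iterations = ceil(24/8) = 3


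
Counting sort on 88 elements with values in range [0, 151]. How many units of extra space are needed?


Output array size: 88 (to store sorted result)
Count array size: 152 (one slot per possible value, range 0 to 151)
Total extra space = 88 + 152 = 240


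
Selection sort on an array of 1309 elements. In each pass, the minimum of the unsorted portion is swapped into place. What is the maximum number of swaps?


Selection sort performs one swap per pass:
  Pass 1: find min in positions 0 to 1308, swap with position 0
  Pass 2: find min in positions 1 to 1308, swap with position 1
  Pass 3: find min in positions 2 to 1308, swap with position 2
  Pass 4: find min in positions 3 to 1308, swap with position 3
  Pass 5: find min in positions 4 to 1308, swap with position 4
  ... (1303 more passes)
Total passes (and swaps) = n - 1 = 1309 - 1 = 1308


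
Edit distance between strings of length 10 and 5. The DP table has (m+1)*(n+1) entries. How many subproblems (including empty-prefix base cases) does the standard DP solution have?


The table includes base cases (empty prefixes).
Rows: (m+1) = 11
Columns: (n+1) = 6
Total = 11 * 6 = 66


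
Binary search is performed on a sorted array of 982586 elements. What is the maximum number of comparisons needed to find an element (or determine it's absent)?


Binary search halves the search space each comparison:
  Step 1: search space = 982586 -> 491293
  Step 2: search space = 491293 -> 245646
  Step 3: search space = 245646 -> 122823
  Step 4: search space = 122823 -> 61411
  Step 5: search space = 61411 -> 30705
  Step 6: search space = 30705 -> 15352
  Step 7: search space = 15352 -> 7676
  Step 8: search space = 7676 -> 3838
  Step 9: search space = 3838 -> 1919
  Step 10: search space = 1919 -> 959
  Step 11: search space = 959 -> 479
  Step 12: search space = 479 -> 239
  Step 13: search space = 239 -> 119
  Step 14: search space = 119 -> 59
  Step 15: search space = 59 -> 29
  Step 16: search space = 29 -> 14
  Step 17: search space = 14 -> 7
  Step 18: search space = 7 -> 3
  Step 19: search space = 3 -> 1
  Step 20: search space = 1 (final check)
Maximum comparisons = floor(log2(982586)) + 1 = 19 + 1 = 20


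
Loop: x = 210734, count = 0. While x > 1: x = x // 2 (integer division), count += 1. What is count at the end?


The variable x halves each step:
x = 210734 -> 105367 -> 52683 -> 26341 -> 13170 -> 6585 -> 3292 -> 1646 -> 823 -> 411 -> 205 -> 102 -> 51 -> 25 -> 12 -> 6 -> 3 -> 1
Number of halvings = floor(log2(210734)) = 17


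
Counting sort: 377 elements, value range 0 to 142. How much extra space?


n = 377 (output array)
k = 143 (count array for 143 distinct values)
Extra space = 377 + 143 = 520


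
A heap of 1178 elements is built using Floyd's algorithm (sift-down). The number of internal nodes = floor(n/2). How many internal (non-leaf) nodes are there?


Leaf nodes occupy roughly half the array.
Sift-down is called for each internal node, starting from the last one.
Internal nodes = floor(n/2) = floor(1178/2) = 589


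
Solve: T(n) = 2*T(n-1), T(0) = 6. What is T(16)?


Unrolling:
T(16) = 2*T(15) = 2^2*T(14) = ... = 2^16*T(0)
= 2^16 * 6
= 65536 * 6 = 393216


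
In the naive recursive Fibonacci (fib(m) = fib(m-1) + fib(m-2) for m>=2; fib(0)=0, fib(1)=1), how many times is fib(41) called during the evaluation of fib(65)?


Let N(m) = number of times fib(m) is called while evaluating fib(65).
N(65) = 1 (the initial call).
N(64) = 1 (only fib(65) calls it).
For 1 <= m <= 63: fib(m) is called by fib(m+1) and fib(m+2), so
  N(m) = N(m+1) + N(m+2).
fib(0) is called only by fib(2), so N(0) = N(2).
Walk down from m=65:
  N(65)=1, N(64)=1, N(63)=2, N(62)=3, N(61)=5, N(60)=8, N(59)=13, N(58)=21, N(57)=34, N(56)=55, N(55)=89, N(54)=144, N(53)=233, N(52)=377, N(51)=610, N(50)=987, N(49)=1597, N(48)=2584, N(47)=4181, N(46)=6765, N(45)=10946, N(44)=17711, N(43)=28657, N(42)=46368, N(41)=75025
N(41) = 75025


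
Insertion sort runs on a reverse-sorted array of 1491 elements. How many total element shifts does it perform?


Sum of shifts = 1 + 2 + 3 + ... + 1490
= 1491 * 1490 / 2
= 2221590 / 2
= 1110795


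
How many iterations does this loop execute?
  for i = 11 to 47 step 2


The loop variable i takes values starting at 11 and increments by 2 each iteration.
Sequence: i = 11, 13, 15, 17, 19, 21, 23, 25, 27, ...
The upper bound 47 is inclusive, so the count is floor((last - first) / step) + 1:
floor((47 - 11) / 2) + 1 = floor(36/2) + 1 = 18 + 1 = 19


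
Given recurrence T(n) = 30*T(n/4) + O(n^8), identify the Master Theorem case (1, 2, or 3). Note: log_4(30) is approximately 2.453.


Master Theorem parameters: a=30, b=4, c=8
log_b(a) = 2.453
Compare b^c with a: 4^8 = 65536 > 30, so c > log_b(a).
Comparing c=8 vs log_b(a)=2.453:
8 > 2.453 => Case 3
Result: T(n) = O(n^8)
Master Theorem case = 3


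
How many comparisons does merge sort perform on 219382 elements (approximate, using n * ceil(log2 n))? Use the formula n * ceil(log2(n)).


Recursion depth: ceil(log2(219382)) = 18
Each recursion level merges n = 219382 elements
Total = 219382 * 18 = 3948876


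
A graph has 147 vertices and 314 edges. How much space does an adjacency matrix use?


Adjacency matrix: V x V grid of entries
Space = V^2 = 147^2 = 147 * 147 = 21609


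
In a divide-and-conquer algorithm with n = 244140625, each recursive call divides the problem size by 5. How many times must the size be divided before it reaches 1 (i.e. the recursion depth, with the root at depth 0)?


Number of divisions = log_5(244140625)
Sizes: 244140625 -> 48828125 -> 9765625 -> 1953125 -> 390625 -> 78125 -> 15625 -> 3125 -> 625 -> 125 -> 25 -> 5 -> 1 (12 divisions)
Recursion depth = 12


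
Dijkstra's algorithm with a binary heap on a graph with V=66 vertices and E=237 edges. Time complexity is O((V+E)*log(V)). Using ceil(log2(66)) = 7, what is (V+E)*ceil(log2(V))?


Dijkstra with a binary heap: each vertex is extracted once, each edge may relax once.
Each heap operation costs O(log V).
V + E = 66 + 237 = 303
ceil(log2(66)) = 7 (since 2^6 = 64 < 66 <= 128 = 2^7)
Total heap work = (V+E) * ceil(log2(V)) = 303 * 7 = 2121


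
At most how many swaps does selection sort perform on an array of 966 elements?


Each of the 965 passes places one element in its final position.
Pass 1: swap minimum into position 0
Pass 2: swap minimum of remaining into position 1
...
Pass 965: last two elements, one swap
Maximum swaps = 966 - 1 = 965


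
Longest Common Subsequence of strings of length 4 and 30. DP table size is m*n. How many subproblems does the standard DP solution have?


DP table indexed by positions in both strings.
First string: 4 positions
Second string: 30 positions
Total = 4 * 30 = 120


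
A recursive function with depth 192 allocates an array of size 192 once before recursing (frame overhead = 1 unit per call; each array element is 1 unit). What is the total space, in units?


Array allocation: 192 units (allocated once)
Stack frames: 192 deep * 1 per frame = 192 units
Total = 192 + 192 = 384


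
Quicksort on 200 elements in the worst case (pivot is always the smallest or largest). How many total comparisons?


In the worst case, each partition step picks the worst pivot:
  Partition 1: 199 comparisons (n-1 elements to compare)
  Partition 2: 198 comparisons
  Partition 3: 197 comparisons
  Partition 4: 196 comparisons
  Partition 5: 195 comparisons
  ...
  Last partition: 0 comparisons
Total = (n-1) + (n-2) + ... + 1 + 0 = n*(n-1)/2
= 200*199/2 = 19900


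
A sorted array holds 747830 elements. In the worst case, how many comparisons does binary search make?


Halving sequence: 747830 -> 373915 -> 186957 -> 93478 -> 46739 -> 23369 -> 11684 -> 5842 -> 2921 -> 1460 -> 730 -> 365 -> 182 -> 91 -> 45 -> 22 -> 11 -> 5 -> 2 -> 1
Number of halvings = 19
Max comparisons = 19 + 1 = 20


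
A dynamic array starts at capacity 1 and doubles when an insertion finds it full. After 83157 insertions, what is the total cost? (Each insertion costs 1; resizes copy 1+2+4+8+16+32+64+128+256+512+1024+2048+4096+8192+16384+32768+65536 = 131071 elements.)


Insertion cost: 83157 (one per element)
Resizes occur just before inserting elements 2, 3, 5, 9, ...
Elements copied at each resize: 1 + 2 + 4 + 8 + 16 + 32 + 64 + 128 + 256 + 512 + 1024 + 2048 + 4096 + 8192 + 16384 + 32768 + 65536
Sum of copies = 131071 (geometric series: 2^k - 1)
Total = 83157 + 131071 = 214228


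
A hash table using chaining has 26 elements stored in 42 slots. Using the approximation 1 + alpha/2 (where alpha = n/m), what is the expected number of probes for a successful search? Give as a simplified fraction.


Load factor alpha = n/m = 26/42
Expected probes = 1 + alpha/2 = 1 + 26/(2*42)
= 1 + 26/84
= 84/84 + 26/84
= 110/84
Simplify: 55/42


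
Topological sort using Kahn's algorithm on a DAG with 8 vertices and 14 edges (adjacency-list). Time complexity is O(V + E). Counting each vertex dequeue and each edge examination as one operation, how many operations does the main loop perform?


Kahn's algorithm:
  1. Compute in-degrees: O(V + E)
  2. Process queue: each vertex dequeued once (O(V))
     each edge examined once (O(E))
Total = V + E = 8 + 14 = 22


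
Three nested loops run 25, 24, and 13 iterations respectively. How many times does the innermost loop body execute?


Loop 1 (outermost): 25 iterations
Loop 2 (middle): 24 iterations per outer
Loop 3 (innermost): 13 iterations per middle
Total = 25 * 24 * 13 = 7800


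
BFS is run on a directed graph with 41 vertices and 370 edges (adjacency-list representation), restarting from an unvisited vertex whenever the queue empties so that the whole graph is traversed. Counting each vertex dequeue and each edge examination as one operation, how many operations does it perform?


A full BFS traversal dequeues each vertex exactly once and examines each directed edge exactly once.
V = 41 (vertex processing cost)
E = 370 (edge examination cost)
Total operations proportional to V + E = 41 + 370 = 411


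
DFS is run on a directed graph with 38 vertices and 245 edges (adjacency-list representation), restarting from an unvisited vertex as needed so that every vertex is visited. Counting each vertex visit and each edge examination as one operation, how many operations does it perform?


A full DFS traversal processes each vertex exactly once (push/pop on stack).
Each directed edge is examined once.
V = 38, E = 245
V + E = 283


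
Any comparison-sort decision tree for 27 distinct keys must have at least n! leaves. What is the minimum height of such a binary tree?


A binary decision tree of height h has at most 2^h leaves and needs at least n! of them, so h >= ceil(log2(n!)).
Compute 27! as a running product:
  x2 = 2, x3 = 6, x4 = 24, x5 = 120
  x6 = 720, x7 = 5040, x8 = 40320, x9 = 362880
  x10 = 3628800, x11 = 39916800, x12 = 479001600, x13 = 6227020800
  x14 = 87178291200, x15 = 1307674368000, x16 = 20922789888000, x17 = 355687428096000
  x18 = 6402373705728000, x19 = 121645100408832000, x20 = 2432902008176640000, x21 = 51090942171709440000
  x22 = 1124000727777607680000, x23 = 25852016738884976640000, x24 = 620448401733239439360000, x25 = 15511210043330985984000000
  x26 = 403291461126605635584000000, x27 = 10888869450418352160768000000
27! = 10888869450418352160768000000
Bracket between powers of 2:
  2^93 = 9903520314283042199192993792 < 10888869450418352160768000000 <= 19807040628566084398385987584 = 2^94
So ceil(log2(27!)) = 94


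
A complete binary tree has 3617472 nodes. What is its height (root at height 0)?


In a complete binary tree, level k holds nodes 2^k .. 2^(k+1)-1 (1-indexed).
Height = floor(log2(n)) = floor(log2(3617472)) = 21
Check: 2^21 = 2097152 <= 3617472 < 4194304 = 2^22
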